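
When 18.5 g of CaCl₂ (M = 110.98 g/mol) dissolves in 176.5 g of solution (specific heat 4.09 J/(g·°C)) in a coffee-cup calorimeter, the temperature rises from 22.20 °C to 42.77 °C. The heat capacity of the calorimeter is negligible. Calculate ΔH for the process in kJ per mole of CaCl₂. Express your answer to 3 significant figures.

ΔH = -89.1 kJ/mol

|ΔT| = |42.77 − 22.20| = 20.57 °C
|q_surr| = (176.5 × 4.09) × 20.57 = 721.885 × 20.57 = 14850 J
n(CaCl₂) = 18.5 / 110.98 = 0.1667 mol
Temperature rose, so q_rxn = −|q_surr| = -14.85 kJ
ΔH = q_rxn / n = -89.08 kJ/mol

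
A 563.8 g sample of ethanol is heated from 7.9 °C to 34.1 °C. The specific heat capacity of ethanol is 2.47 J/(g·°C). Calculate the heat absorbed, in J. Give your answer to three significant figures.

q = 36500 J

q = m c ΔT = 563.8 × 2.47 × (34.1 − 7.9)
q = 563.8 × 2.47 × 26.2 = 36490 J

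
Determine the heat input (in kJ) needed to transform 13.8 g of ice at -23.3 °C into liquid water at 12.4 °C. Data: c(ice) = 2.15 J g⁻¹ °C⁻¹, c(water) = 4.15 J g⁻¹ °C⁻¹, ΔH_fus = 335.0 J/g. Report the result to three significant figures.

q = 6.02 kJ

q1 (heat ice -23.3→0.0 °C): 13.8 × 2.15 × 23.3 = 691 J
q2 (melt at 0 °C): 13.8 × 335.0 = 4623 J
q3 (heat water 0.0→12.4 °C): 13.8 × 4.15 × 12.4 = 710 J
Total: 691 + 4623 + 710 = 6024 J = 6.02 kJ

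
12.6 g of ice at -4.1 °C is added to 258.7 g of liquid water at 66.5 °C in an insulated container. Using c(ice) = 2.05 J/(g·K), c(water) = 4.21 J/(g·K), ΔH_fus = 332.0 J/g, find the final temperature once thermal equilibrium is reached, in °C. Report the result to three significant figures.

Heat to bring ice to 0 °C and melt it: q₁ = 12.6×2.05×4.1 + 12.6×332.0 = 4289.1 J
Heat the water can supply cooling to 0 °C: 258.7×4.21×66.5 = 72426.9 J > q₁, so all ice melts.
Energy balance: 258.7×4.21×(66.5 − T) = 4289.1 + 12.6×4.21×(T − 0)
1089.127(66.5 − T) = 4289.1 + 53.046 T
72426.9 − 4289.1 = 1142.173 T
T = 68137.8 / 1142.173 = 59.66 °C

T_f = 59.7 °C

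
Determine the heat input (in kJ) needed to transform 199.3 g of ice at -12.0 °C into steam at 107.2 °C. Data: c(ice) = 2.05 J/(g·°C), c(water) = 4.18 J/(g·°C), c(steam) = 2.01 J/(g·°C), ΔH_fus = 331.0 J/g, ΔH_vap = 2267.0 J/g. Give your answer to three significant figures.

q1 (heat ice -12.0→0.0 °C): 199.3 × 2.05 × 12.0 = 4903 J
q2 (melt at 0 °C): 199.3 × 331.0 = 65968 J
q3 (heat water 0.0→100.0 °C): 199.3 × 4.18 × 100.0 = 83307 J
q4 (vaporize at 100 °C): 199.3 × 2267.0 = 451813 J
q5 (heat steam 100.0→107.2 °C): 199.3 × 2.01 × 7.2 = 2884 J
Total: 4903 + 65968 + 83307 + 451813 + 2884 = 608875 J = 609 kJ

q = 609 kJ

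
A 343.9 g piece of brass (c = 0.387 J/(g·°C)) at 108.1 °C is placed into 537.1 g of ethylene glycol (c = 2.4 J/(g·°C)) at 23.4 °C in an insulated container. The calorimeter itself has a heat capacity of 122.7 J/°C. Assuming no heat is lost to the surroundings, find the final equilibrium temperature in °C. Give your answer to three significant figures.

T_f = 30.7 °C

Heat lost by brass = heat gained by ethylene glycol + calorimeter.
(343.9)(0.387)(108.1 − T) = [(537.1)(2.4) + 122.7](T − 23.4)
133.0893 (108.1 − T) = 1411.74 (T − 23.4)
14387 − 133.0893 T = 1411.74 T − 33035
47422 = 1544.8293 T
T = 30.70 °C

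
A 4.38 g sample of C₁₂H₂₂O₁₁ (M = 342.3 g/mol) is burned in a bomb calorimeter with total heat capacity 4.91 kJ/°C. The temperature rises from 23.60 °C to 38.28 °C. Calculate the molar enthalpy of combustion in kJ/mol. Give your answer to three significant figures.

ΔT = 38.28 − 23.60 = 14.68 °C
q_cal = C_cal × ΔT = 4.91 × 14.68 = 72.0788 kJ
n = 4.38 / 342.3 = 0.01280 mol
q_rxn = −q_cal = -72.0788 kJ
ΔH = -72.0788 / 0.01280 = -5631 kJ/mol

ΔH = -5630 kJ/mol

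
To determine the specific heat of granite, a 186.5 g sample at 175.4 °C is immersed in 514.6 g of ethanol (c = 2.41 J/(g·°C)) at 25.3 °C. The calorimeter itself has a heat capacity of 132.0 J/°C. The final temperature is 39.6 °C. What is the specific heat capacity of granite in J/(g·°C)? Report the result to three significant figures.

q_gained = (514.6 × 2.41 + 132.0) × (39.6 − 25.3) = 19620 J
q_lost = 186.5 × c × (175.4 − 39.6) = 25326.7 c
Set equal: c = 19620 / 25326.7 = 0.775 J/(g·°C)

c = 0.775 J/(g·°C)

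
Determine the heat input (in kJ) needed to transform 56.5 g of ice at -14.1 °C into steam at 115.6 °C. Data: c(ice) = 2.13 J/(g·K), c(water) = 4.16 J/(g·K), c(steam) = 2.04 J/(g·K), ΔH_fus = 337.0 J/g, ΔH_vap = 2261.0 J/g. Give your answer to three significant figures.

q1 (heat ice -14.1→0.0 °C): 56.5 × 2.13 × 14.1 = 1697 J
q2 (melt at 0 °C): 56.5 × 337.0 = 19041 J
q3 (heat water 0.0→100.0 °C): 56.5 × 4.16 × 100.0 = 23504 J
q4 (vaporize at 100 °C): 56.5 × 2261.0 = 127747 J
q5 (heat steam 100.0→115.6 °C): 56.5 × 2.04 × 15.6 = 1798 J
Total: 1697 + 19041 + 23504 + 127747 + 1798 = 173787 J = 174 kJ

q = 174 kJ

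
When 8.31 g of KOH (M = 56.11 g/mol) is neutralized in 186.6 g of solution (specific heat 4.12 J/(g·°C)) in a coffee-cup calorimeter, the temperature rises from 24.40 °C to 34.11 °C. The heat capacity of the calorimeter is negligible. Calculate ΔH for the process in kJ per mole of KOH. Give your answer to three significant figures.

|ΔT| = |34.11 − 24.40| = 9.71 °C
|q_surr| = (186.6 × 4.12) × 9.71 = 768.792 × 9.71 = 7465 J
n(KOH) = 8.31 / 56.11 = 0.1481 mol
Temperature rose, so q_rxn = −|q_surr| = -7.465 kJ
ΔH = q_rxn / n = -50.41 kJ/mol

ΔH = -50.4 kJ/mol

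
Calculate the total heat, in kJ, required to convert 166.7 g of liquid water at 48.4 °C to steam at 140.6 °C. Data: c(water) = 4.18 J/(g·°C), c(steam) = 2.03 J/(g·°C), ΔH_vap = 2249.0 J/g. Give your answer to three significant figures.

q1 (heat water 48.4→100.0 °C): 166.7 × 4.18 × 51.6 = 35955 J
q2 (vaporize at 100 °C): 166.7 × 2249.0 = 374908 J
q3 (heat steam 100.0→140.6 °C): 166.7 × 2.03 × 40.6 = 13739 J
Total: 35955 + 374908 + 13739 = 424602 J = 425 kJ

q = 425 kJ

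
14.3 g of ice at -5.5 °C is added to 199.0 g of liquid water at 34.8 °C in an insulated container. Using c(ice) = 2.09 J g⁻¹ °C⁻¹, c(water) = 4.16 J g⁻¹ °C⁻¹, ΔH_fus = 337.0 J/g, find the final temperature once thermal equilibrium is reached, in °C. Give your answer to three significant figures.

Heat to bring ice to 0 °C and melt it: q₁ = 14.3×2.09×5.5 + 14.3×337.0 = 4983.5 J
Heat the water can supply cooling to 0 °C: 199.0×4.16×34.8 = 28808.8 J > q₁, so all ice melts.
Energy balance: 199.0×4.16×(34.8 − T) = 4983.5 + 14.3×4.16×(T − 0)
827.84(34.8 − T) = 4983.5 + 59.488 T
28808.8 − 4983.5 = 887.328 T
T = 23825.3 / 887.328 = 26.85 °C

T_f = 26.9 °C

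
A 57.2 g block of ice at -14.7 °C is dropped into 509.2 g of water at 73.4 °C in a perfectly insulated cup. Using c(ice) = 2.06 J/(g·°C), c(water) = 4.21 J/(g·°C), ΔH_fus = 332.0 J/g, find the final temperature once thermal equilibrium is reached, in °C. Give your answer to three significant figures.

T_f = 57.3 °C

Heat to bring ice to 0 °C and melt it: q₁ = 57.2×2.06×14.7 + 57.2×332.0 = 20723 J
Heat the water can supply cooling to 0 °C: 509.2×4.21×73.4 = 157350 J > q₁, so all ice melts.
Energy balance: 509.2×4.21×(73.4 − T) = 20723 + 57.2×4.21×(T − 0)
2143.732(73.4 − T) = 20723 + 240.812 T
157350 − 20723 = 2384.544 T
T = 136627 / 2384.544 = 57.30 °C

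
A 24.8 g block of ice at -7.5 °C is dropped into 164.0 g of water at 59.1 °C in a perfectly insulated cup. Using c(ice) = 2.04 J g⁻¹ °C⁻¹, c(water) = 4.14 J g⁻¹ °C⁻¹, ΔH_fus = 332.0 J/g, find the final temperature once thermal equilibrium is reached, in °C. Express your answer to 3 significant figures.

T_f = 40.3 °C

Heat to bring ice to 0 °C and melt it: q₁ = 24.8×2.04×7.5 + 24.8×332.0 = 8613.0 J
Heat the water can supply cooling to 0 °C: 164.0×4.14×59.1 = 40126.5 J > q₁, so all ice melts.
Energy balance: 164.0×4.14×(59.1 − T) = 8613.0 + 24.8×4.14×(T − 0)
678.96(59.1 − T) = 8613.0 + 102.672 T
40126.5 − 8613.0 = 781.632 T
T = 31513.5 / 781.632 = 40.32 °C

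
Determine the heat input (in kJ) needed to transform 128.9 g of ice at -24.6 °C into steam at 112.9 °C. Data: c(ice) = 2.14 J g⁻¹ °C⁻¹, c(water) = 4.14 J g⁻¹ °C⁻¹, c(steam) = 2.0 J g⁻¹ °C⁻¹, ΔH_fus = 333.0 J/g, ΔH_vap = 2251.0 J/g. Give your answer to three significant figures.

q1 (heat ice -24.6→0.0 °C): 128.9 × 2.14 × 24.6 = 6786 J
q2 (melt at 0 °C): 128.9 × 333.0 = 42924 J
q3 (heat water 0.0→100.0 °C): 128.9 × 4.14 × 100.0 = 53365 J
q4 (vaporize at 100 °C): 128.9 × 2251.0 = 290154 J
q5 (heat steam 100.0→112.9 °C): 128.9 × 2.0 × 12.9 = 3326 J
Total: 6786 + 42924 + 53365 + 290154 + 3326 = 396555 J = 397 kJ

q = 397 kJ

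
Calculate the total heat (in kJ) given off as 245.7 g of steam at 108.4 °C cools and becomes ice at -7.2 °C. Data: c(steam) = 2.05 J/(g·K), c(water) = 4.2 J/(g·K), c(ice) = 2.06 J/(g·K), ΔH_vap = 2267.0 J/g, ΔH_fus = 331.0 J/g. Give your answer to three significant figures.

q = 749 kJ

q1 (cool steam 108.4→100 °C): 245.7 × 2.05 × 8.4 = 4231 J
q2 (condense at 100 °C): 245.7 × 2267.0 = 557002 J
q3 (cool water 100→0 °C): 245.7 × 4.2 × 100.0 = 103194 J
q4 (freeze at 0 °C): 245.7 × 331.0 = 81327 J
q5 (cool ice 0→-7.2 °C): 245.7 × 2.06 × 7.2 = 3644 J
Total: 4231 + 557002 + 103194 + 81327 + 3644 = 749398 J = 749 kJ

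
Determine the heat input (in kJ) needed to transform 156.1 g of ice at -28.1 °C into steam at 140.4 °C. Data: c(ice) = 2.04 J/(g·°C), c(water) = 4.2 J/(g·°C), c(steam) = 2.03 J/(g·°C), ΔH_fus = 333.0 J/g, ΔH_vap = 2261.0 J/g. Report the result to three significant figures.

q1 (heat ice -28.1→0.0 °C): 156.1 × 2.04 × 28.1 = 8948 J
q2 (melt at 0 °C): 156.1 × 333.0 = 51981 J
q3 (heat water 0.0→100.0 °C): 156.1 × 4.2 × 100.0 = 65562 J
q4 (vaporize at 100 °C): 156.1 × 2261.0 = 352942 J
q5 (heat steam 100.0→140.4 °C): 156.1 × 2.03 × 40.4 = 12802 J
Total: 8948 + 51981 + 65562 + 352942 + 12802 = 492235 J = 492 kJ

q = 492 kJ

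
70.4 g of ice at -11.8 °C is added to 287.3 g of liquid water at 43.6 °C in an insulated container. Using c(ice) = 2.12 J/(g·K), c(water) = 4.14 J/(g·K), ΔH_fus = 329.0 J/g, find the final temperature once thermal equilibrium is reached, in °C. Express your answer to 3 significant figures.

T_f = 18.2 °C

Heat to bring ice to 0 °C and melt it: q₁ = 70.4×2.12×11.8 + 70.4×329.0 = 24923 J
Heat the water can supply cooling to 0 °C: 287.3×4.14×43.6 = 51858.8 J > q₁, so all ice melts.
Energy balance: 287.3×4.14×(43.6 − T) = 24923 + 70.4×4.14×(T − 0)
1189.422(43.6 − T) = 24923 + 291.456 T
51858.8 − 24923 = 1480.878 T
T = 26935.8 / 1480.878 = 18.19 °C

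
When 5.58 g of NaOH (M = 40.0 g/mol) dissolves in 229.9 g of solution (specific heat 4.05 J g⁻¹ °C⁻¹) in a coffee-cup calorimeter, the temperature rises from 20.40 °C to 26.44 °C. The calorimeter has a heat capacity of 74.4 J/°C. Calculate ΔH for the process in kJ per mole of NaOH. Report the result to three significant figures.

ΔH = -43.5 kJ/mol

|ΔT| = |26.44 − 20.40| = 6.04 °C
|q_surr| = (229.9 × 4.05 + 74.4) × 6.04 = 1005.495 × 6.04 = 6073 J
n(NaOH) = 5.58 / 40.0 = 0.1395 mol
Temperature rose, so q_rxn = −|q_surr| = -6.073 kJ
ΔH = q_rxn / n = -43.53 kJ/mol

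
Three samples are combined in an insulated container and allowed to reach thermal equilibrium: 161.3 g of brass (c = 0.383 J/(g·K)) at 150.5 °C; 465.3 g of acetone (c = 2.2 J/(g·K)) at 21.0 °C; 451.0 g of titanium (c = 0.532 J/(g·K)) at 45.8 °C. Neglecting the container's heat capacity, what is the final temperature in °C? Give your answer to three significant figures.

Σ mᵢcᵢ(T − Tᵢ) = 0  ⇒  T = Σ mᵢcᵢTᵢ / Σ mᵢcᵢ
Σ mᵢcᵢ = 161.3×0.383 + 465.3×2.2 + 451.0×0.532 = 1325.3699
Σ mᵢcᵢTᵢ = 61.7779×150.5 + 1023.66×21.0 + 239.932×45.8 = 41783
T = 41783 / 1325.3699 = 31.53 °C

T_f = 31.5 °C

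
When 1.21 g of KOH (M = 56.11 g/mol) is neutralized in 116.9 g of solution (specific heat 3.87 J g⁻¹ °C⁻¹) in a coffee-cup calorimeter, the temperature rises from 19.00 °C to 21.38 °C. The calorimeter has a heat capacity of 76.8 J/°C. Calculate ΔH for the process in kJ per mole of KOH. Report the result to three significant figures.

ΔH = -58.4 kJ/mol

|ΔT| = |21.38 − 19.00| = 2.38 °C
|q_surr| = (116.9 × 3.87 + 76.8) × 2.38 = 529.203 × 2.38 = 1260 J
n(KOH) = 1.21 / 56.11 = 0.02156 mol
Temperature rose, so q_rxn = −|q_surr| = -1.260 kJ
ΔH = q_rxn / n = -58.44 kJ/mol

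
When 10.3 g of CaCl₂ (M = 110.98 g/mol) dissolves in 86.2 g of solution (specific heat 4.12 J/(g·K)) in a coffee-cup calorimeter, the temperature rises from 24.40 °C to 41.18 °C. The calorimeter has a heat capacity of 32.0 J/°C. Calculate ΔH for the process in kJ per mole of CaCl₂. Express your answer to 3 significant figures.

ΔH = -70.0 kJ/mol

|ΔT| = |41.18 − 24.40| = 16.78 °C
|q_surr| = (86.2 × 4.12 + 32.0) × 16.78 = 387.144 × 16.78 = 6496 J
n(CaCl₂) = 10.3 / 110.98 = 0.09281 mol
Temperature rose, so q_rxn = −|q_surr| = -6.496 kJ
ΔH = q_rxn / n = -69.99 kJ/mol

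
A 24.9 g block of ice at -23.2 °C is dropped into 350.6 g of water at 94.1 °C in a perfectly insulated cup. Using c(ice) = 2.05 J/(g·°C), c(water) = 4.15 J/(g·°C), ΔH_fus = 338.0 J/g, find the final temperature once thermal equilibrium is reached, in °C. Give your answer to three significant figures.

Heat to bring ice to 0 °C and melt it: q₁ = 24.9×2.05×23.2 + 24.9×338.0 = 9600.4 J
Heat the water can supply cooling to 0 °C: 350.6×4.15×94.1 = 136915 J > q₁, so all ice melts.
Energy balance: 350.6×4.15×(94.1 − T) = 9600.4 + 24.9×4.15×(T − 0)
1454.99(94.1 − T) = 9600.4 + 103.335 T
136915 − 9600.4 = 1558.325 T
T = 127314.6 / 1558.325 = 81.70 °C

T_f = 81.7 °C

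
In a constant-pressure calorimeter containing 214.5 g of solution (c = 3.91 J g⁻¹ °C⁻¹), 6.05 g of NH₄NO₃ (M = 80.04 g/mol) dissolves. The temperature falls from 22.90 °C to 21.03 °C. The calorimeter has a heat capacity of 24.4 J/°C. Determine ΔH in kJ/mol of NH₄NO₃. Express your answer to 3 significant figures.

ΔH = 21.4 kJ/mol

|ΔT| = |21.03 − 22.90| = 1.87 °C
|q_surr| = (214.5 × 3.91 + 24.4) × 1.87 = 863.095 × 1.87 = 1614 J
n(NH₄NO₃) = 6.05 / 80.04 = 0.07559 mol
Temperature fell, so q_rxn = +|q_surr| = 1.614 kJ
ΔH = q_rxn / n = 21.35 kJ/mol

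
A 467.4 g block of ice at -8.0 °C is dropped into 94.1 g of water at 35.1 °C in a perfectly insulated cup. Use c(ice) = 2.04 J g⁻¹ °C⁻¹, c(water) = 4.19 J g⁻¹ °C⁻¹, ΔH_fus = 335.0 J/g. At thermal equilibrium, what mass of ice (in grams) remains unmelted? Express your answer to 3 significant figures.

m_ice remaining = 449 g

Heat to warm all ice to 0 °C: 467.4×2.04×8.0 = 7628.0 J
Heat released by water cooling to 0 °C: 94.1×4.19×35.1 = 13839 J
13839 J < 7628.0 + 467.4×335.0 = 164207.0 J, so not all ice melts; final T = 0 °C.
Heat left for melting: 13839 − 7628.0 = 6211.0 J
Mass melted = 6211.0 / 335.0 = 18.54 g
Ice remaining = 467.4 − 18.54 = 448.86 g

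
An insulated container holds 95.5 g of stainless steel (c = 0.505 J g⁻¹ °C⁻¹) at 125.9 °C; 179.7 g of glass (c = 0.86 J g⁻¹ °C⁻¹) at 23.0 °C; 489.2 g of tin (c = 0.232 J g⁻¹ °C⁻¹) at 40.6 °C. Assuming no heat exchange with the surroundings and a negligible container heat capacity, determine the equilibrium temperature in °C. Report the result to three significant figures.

Σ mᵢcᵢ(T − Tᵢ) = 0  ⇒  T = Σ mᵢcᵢTᵢ / Σ mᵢcᵢ
Σ mᵢcᵢ = 95.5×0.505 + 179.7×0.86 + 489.2×0.232 = 316.2639
Σ mᵢcᵢTᵢ = 48.2275×125.9 + 154.542×23.0 + 113.4944×40.6 = 14234
T = 14234 / 316.2639 = 45.01 °C

T_f = 45.0 °C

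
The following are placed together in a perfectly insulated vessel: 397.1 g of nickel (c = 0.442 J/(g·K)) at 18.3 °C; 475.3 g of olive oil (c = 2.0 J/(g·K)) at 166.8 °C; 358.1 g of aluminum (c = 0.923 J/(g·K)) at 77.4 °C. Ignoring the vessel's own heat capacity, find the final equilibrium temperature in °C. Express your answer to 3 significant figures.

Σ mᵢcᵢ(T − Tᵢ) = 0  ⇒  T = Σ mᵢcᵢTᵢ / Σ mᵢcᵢ
Σ mᵢcᵢ = 397.1×0.442 + 475.3×2.0 + 358.1×0.923 = 1456.6445
Σ mᵢcᵢTᵢ = 175.5182×18.3 + 950.6×166.8 + 330.5263×77.4 = 187350
T = 187350 / 1456.6445 = 128.6 °C

T_f = 129 °C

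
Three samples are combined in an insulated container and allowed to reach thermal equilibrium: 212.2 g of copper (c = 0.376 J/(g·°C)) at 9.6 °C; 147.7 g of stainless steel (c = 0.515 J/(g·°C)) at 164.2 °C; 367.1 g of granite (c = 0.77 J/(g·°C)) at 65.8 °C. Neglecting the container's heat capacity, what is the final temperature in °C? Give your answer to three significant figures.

T_f = 72.6 °C

Σ mᵢcᵢ(T − Tᵢ) = 0  ⇒  T = Σ mᵢcᵢTᵢ / Σ mᵢcᵢ
Σ mᵢcᵢ = 212.2×0.376 + 147.7×0.515 + 367.1×0.77 = 438.5197
Σ mᵢcᵢTᵢ = 79.7872×9.6 + 76.0655×164.2 + 282.667×65.8 = 31855
T = 31855 / 438.5197 = 72.64 °C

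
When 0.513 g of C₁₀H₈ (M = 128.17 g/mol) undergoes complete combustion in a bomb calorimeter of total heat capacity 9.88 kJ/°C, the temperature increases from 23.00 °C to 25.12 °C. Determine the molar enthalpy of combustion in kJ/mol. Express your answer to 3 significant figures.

ΔH = -5230 kJ/mol

ΔT = 25.12 − 23.00 = 2.12 °C
q_cal = C_cal × ΔT = 9.88 × 2.12 = 20.9456 kJ
n = 0.513 / 128.17 = 0.004002 mol
q_rxn = −q_cal = -20.9456 kJ
ΔH = -20.9456 / 0.004002 = -5234 kJ/mol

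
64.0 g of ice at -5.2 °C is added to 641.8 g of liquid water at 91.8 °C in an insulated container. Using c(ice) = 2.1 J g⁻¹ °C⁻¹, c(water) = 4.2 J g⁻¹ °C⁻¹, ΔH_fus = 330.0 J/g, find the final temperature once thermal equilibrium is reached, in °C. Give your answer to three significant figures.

Heat to bring ice to 0 °C and melt it: q₁ = 64.0×2.1×5.2 + 64.0×330.0 = 21819 J
Heat the water can supply cooling to 0 °C: 641.8×4.2×91.8 = 247452 J > q₁, so all ice melts.
Energy balance: 641.8×4.2×(91.8 − T) = 21819 + 64.0×4.2×(T − 0)
2695.56(91.8 − T) = 21819 + 268.8 T
247452 − 21819 = 2964.36 T
T = 225633 / 2964.36 = 76.12 °C

T_f = 76.1 °C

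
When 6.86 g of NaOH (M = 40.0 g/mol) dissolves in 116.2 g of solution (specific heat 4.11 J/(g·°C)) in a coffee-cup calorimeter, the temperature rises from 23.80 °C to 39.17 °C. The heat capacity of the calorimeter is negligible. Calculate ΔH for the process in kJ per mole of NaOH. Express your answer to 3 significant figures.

|ΔT| = |39.17 − 23.80| = 15.37 °C
|q_surr| = (116.2 × 4.11) × 15.37 = 477.582 × 15.37 = 7340 J
n(NaOH) = 6.86 / 40.0 = 0.1715 mol
Temperature rose, so q_rxn = −|q_surr| = -7.340 kJ
ΔH = q_rxn / n = -42.80 kJ/mol

ΔH = -42.8 kJ/mol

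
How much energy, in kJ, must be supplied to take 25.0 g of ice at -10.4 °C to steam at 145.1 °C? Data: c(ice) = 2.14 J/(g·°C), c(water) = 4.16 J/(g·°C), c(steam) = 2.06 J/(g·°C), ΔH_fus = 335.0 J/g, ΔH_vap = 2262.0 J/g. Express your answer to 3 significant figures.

q = 78.2 kJ

q1 (heat ice -10.4→0.0 °C): 25.0 × 2.14 × 10.4 = 556 J
q2 (melt at 0 °C): 25.0 × 335.0 = 8375 J
q3 (heat water 0.0→100.0 °C): 25.0 × 4.16 × 100.0 = 10400 J
q4 (vaporize at 100 °C): 25.0 × 2262.0 = 56550 J
q5 (heat steam 100.0→145.1 °C): 25.0 × 2.06 × 45.1 = 2323 J
Total: 556 + 8375 + 10400 + 56550 + 2323 = 78204 J = 78.2 kJ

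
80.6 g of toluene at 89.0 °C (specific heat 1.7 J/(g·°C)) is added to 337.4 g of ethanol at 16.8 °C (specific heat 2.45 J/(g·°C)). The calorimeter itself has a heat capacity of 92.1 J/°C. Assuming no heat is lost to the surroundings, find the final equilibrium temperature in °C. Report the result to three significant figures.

T_f = 26.2 °C

Heat lost by toluene = heat gained by ethanol + calorimeter.
(80.6)(1.7)(89.0 − T) = [(337.4)(2.45) + 92.1](T − 16.8)
137.02 (89.0 − T) = 918.73 (T − 16.8)
12195 − 137.02 T = 918.73 T − 15435
27630 = 1055.75 T
T = 26.17 °C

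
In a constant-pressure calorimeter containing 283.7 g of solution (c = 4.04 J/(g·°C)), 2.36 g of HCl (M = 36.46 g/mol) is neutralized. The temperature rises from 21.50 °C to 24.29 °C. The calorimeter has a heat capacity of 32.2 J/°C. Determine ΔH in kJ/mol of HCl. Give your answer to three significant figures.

ΔH = -50.8 kJ/mol

|ΔT| = |24.29 − 21.50| = 2.79 °C
|q_surr| = (283.7 × 4.04 + 32.2) × 2.79 = 1178.348 × 2.79 = 3288 J
n(HCl) = 2.36 / 36.46 = 0.06473 mol
Temperature rose, so q_rxn = −|q_surr| = -3.288 kJ
ΔH = q_rxn / n = -50.80 kJ/mol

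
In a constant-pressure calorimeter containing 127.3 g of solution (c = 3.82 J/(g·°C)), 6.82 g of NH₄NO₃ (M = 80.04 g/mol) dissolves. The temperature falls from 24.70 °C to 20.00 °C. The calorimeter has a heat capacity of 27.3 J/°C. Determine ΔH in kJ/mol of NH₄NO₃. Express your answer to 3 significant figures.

|ΔT| = |20.00 − 24.70| = 4.70 °C
|q_surr| = (127.3 × 3.82 + 27.3) × 4.70 = 513.586 × 4.70 = 2414 J
n(NH₄NO₃) = 6.82 / 80.04 = 0.08521 mol
Temperature fell, so q_rxn = +|q_surr| = 2.414 kJ
ΔH = q_rxn / n = 28.33 kJ/mol

ΔH = 28.3 kJ/mol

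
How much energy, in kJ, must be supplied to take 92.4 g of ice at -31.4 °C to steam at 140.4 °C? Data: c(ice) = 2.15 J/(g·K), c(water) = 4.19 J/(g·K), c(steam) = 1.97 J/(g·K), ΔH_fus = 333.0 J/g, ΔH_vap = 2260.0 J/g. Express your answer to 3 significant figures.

q1 (heat ice -31.4→0.0 °C): 92.4 × 2.15 × 31.4 = 6238 J
q2 (melt at 0 °C): 92.4 × 333.0 = 30769 J
q3 (heat water 0.0→100.0 °C): 92.4 × 4.19 × 100.0 = 38716 J
q4 (vaporize at 100 °C): 92.4 × 2260.0 = 208824 J
q5 (heat steam 100.0→140.4 °C): 92.4 × 1.97 × 40.4 = 7354 J
Total: 6238 + 30769 + 38716 + 208824 + 7354 = 291901 J = 292 kJ

q = 292 kJ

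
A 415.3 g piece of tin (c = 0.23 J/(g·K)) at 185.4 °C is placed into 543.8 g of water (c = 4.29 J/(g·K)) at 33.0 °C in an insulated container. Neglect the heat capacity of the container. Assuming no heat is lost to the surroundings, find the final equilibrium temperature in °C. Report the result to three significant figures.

Heat lost by tin = heat gained by water.
(415.3)(0.23)(185.4 − T) = (543.8)(4.29)(T − 33.0)
95.519 (185.4 − T) = 2332.902 (T − 33.0)
17709 − 95.519 T = 2332.902 T − 76986
94695 = 2428.421 T
T = 38.99 °C

T_f = 39.0 °C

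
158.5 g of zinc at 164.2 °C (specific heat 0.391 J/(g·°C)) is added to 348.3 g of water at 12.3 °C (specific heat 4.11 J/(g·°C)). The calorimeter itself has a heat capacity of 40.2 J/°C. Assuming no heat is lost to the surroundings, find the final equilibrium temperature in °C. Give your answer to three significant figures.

Heat lost by zinc = heat gained by water + calorimeter.
(158.5)(0.391)(164.2 − T) = [(348.3)(4.11) + 40.2](T − 12.3)
61.9735 (164.2 − T) = 1471.713 (T − 12.3)
10176 − 61.9735 T = 1471.713 T − 18102
28278 = 1533.6865 T
T = 18.44 °C

T_f = 18.4 °C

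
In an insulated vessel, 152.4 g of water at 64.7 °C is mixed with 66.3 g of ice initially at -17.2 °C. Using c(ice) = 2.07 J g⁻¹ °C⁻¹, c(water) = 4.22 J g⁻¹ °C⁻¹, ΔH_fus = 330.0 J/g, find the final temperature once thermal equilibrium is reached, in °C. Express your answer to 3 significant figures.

Heat to bring ice to 0 °C and melt it: q₁ = 66.3×2.07×17.2 + 66.3×330.0 = 24240 J
Heat the water can supply cooling to 0 °C: 152.4×4.22×64.7 = 41610.4 J > q₁, so all ice melts.
Energy balance: 152.4×4.22×(64.7 − T) = 24240 + 66.3×4.22×(T − 0)
643.128(64.7 − T) = 24240 + 279.786 T
41610.4 − 24240 = 922.914 T
T = 17370.4 / 922.914 = 18.82 °C

T_f = 18.8 °C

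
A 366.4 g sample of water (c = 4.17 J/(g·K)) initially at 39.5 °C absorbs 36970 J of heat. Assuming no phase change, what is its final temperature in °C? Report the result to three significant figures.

ΔT = q / (m c) = 36970 / (366.4 × 4.17) = 24.20 °C
T_f = 39.5 + 24.20 = 63.70 °C

T_f = 63.7 °C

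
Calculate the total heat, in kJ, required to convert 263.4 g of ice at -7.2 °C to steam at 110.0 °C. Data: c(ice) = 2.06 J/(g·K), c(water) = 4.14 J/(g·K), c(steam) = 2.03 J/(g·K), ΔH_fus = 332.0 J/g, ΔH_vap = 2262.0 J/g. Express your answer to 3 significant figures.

q = 802 kJ

q1 (heat ice -7.2→0.0 °C): 263.4 × 2.06 × 7.2 = 3907 J
q2 (melt at 0 °C): 263.4 × 332.0 = 87449 J
q3 (heat water 0.0→100.0 °C): 263.4 × 4.14 × 100.0 = 109048 J
q4 (vaporize at 100 °C): 263.4 × 2262.0 = 595811 J
q5 (heat steam 100.0→110.0 °C): 263.4 × 2.03 × 10.0 = 5347 J
Total: 3907 + 87449 + 109048 + 595811 + 5347 = 801562 J = 802 kJ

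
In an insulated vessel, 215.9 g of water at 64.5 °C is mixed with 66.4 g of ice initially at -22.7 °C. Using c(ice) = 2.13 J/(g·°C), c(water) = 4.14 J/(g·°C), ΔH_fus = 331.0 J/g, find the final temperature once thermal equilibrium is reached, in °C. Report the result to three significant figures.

Heat to bring ice to 0 °C and melt it: q₁ = 66.4×2.13×22.7 + 66.4×331.0 = 25189 J
Heat the water can supply cooling to 0 °C: 215.9×4.14×64.5 = 57651.8 J > q₁, so all ice melts.
Energy balance: 215.9×4.14×(64.5 − T) = 25189 + 66.4×4.14×(T − 0)
893.826(64.5 − T) = 25189 + 274.896 T
57651.8 − 25189 = 1168.722 T
T = 32462.8 / 1168.722 = 27.78 °C

T_f = 27.8 °C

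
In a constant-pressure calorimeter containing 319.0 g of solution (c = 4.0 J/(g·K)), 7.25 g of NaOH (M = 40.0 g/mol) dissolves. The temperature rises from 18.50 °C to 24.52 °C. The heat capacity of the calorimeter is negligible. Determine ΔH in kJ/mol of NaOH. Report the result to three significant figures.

ΔH = -42.4 kJ/mol

|ΔT| = |24.52 − 18.50| = 6.02 °C
|q_surr| = (319.0 × 4.0) × 6.02 = 1276 × 6.02 = 7682 J
n(NaOH) = 7.25 / 40.0 = 0.1813 mol
Temperature rose, so q_rxn = −|q_surr| = -7.682 kJ
ΔH = q_rxn / n = -42.37 kJ/mol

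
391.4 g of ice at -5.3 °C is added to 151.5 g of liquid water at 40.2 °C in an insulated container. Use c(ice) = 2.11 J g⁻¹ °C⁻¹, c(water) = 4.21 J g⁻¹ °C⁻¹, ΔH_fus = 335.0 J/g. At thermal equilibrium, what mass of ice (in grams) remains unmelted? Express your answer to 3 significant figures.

Heat to warm all ice to 0 °C: 391.4×2.11×5.3 = 4377.0 J
Heat released by water cooling to 0 °C: 151.5×4.21×40.2 = 25640 J
25640 J < 4377.0 + 391.4×335.0 = 135496.0 J, so not all ice melts; final T = 0 °C.
Heat left for melting: 25640 − 4377.0 = 21263.0 J
Mass melted = 21263.0 / 335.0 = 63.47 g
Ice remaining = 391.4 − 63.47 = 327.93 g

m_ice remaining = 328 g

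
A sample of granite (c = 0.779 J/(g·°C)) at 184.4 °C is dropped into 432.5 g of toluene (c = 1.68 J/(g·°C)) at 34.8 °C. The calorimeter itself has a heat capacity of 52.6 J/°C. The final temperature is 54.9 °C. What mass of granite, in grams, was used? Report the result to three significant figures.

m = 155 g

q_gained = (432.5 × 1.68 + 52.6) × (54.9 − 34.8) = 15660 J
q_lost = m × 0.779 × (184.4 − 54.9) = 100.8805 m
m = 15660 / 100.8805 = 155 g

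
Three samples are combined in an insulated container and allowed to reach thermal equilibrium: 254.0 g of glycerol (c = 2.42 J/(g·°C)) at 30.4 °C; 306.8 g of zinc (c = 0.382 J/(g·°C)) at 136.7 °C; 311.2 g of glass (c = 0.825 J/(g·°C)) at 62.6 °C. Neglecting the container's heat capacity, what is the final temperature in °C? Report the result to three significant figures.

T_f = 51.4 °C

Σ mᵢcᵢ(T − Tᵢ) = 0  ⇒  T = Σ mᵢcᵢTᵢ / Σ mᵢcᵢ
Σ mᵢcᵢ = 254.0×2.42 + 306.8×0.382 + 311.2×0.825 = 988.6176
Σ mᵢcᵢTᵢ = 614.68×30.4 + 117.1976×136.7 + 256.74×62.6 = 50779
T = 50779 / 988.6176 = 51.36 °C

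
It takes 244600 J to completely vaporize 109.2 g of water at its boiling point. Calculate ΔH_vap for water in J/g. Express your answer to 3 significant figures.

ΔH_vap = 2240 J/g

ΔH_vap = q / m = 244600 / 109.2 = 2240 J/g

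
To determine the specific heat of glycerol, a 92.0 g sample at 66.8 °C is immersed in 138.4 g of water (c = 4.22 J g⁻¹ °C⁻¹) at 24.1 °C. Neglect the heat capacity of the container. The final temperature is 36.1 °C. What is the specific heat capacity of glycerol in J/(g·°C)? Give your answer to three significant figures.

c = 2.48 J/(g·°C)

q_gained = (138.4 × 4.22) × (36.1 − 24.1) = 7009 J
q_lost = 92.0 × c × (66.8 − 36.1) = 2824.4 c
Set equal: c = 7009 / 2824.4 = 2.48 J/(g·°C)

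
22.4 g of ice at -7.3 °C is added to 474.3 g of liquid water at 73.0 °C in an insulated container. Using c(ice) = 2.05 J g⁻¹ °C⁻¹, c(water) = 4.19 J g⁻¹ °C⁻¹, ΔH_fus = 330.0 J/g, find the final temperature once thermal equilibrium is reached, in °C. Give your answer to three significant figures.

T_f = 66.0 °C

Heat to bring ice to 0 °C and melt it: q₁ = 22.4×2.05×7.3 + 22.4×330.0 = 7727.2 J
Heat the water can supply cooling to 0 °C: 474.3×4.19×73.0 = 145074 J > q₁, so all ice melts.
Energy balance: 474.3×4.19×(73.0 − T) = 7727.2 + 22.4×4.19×(T − 0)
1987.317(73.0 − T) = 7727.2 + 93.856 T
145074 − 7727.2 = 2081.173 T
T = 137346.8 / 2081.173 = 65.99 °C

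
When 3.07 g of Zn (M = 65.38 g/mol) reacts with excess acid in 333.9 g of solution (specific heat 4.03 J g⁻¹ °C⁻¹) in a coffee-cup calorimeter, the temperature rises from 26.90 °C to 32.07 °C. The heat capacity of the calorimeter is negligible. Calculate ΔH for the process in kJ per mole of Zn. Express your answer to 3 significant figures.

|ΔT| = |32.07 − 26.90| = 5.17 °C
|q_surr| = (333.9 × 4.03) × 5.17 = 1345.617 × 5.17 = 6957 J
n(Zn) = 3.07 / 65.38 = 0.04696 mol
Temperature rose, so q_rxn = −|q_surr| = -6.957 kJ
ΔH = q_rxn / n = -148.1 kJ/mol

ΔH = -148 kJ/mol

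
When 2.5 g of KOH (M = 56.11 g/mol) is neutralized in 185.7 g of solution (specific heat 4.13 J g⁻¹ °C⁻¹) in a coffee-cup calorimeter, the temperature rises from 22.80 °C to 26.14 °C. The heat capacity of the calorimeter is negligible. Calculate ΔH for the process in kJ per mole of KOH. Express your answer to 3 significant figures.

ΔH = -57.5 kJ/mol

|ΔT| = |26.14 − 22.80| = 3.34 °C
|q_surr| = (185.7 × 4.13) × 3.34 = 766.941 × 3.34 = 2562 J
n(KOH) = 2.5 / 56.11 = 0.04456 mol
Temperature rose, so q_rxn = −|q_surr| = -2.562 kJ
ΔH = q_rxn / n = -57.50 kJ/mol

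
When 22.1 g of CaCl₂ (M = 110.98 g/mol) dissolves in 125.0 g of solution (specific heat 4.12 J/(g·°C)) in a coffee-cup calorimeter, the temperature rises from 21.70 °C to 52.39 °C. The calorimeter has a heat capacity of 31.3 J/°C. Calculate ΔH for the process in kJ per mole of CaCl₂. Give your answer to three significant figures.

|ΔT| = |52.39 − 21.70| = 30.69 °C
|q_surr| = (125.0 × 4.12 + 31.3) × 30.69 = 546.3 × 30.69 = 16770 J
n(CaCl₂) = 22.1 / 110.98 = 0.1991 mol
Temperature rose, so q_rxn = −|q_surr| = -16.77 kJ
ΔH = q_rxn / n = -84.23 kJ/mol

ΔH = -84.2 kJ/mol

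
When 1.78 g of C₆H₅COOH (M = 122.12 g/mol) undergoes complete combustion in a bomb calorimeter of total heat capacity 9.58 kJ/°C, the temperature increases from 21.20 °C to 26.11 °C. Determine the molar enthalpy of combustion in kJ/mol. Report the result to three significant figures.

ΔH = -3230 kJ/mol

ΔT = 26.11 − 21.20 = 4.91 °C
q_cal = C_cal × ΔT = 9.58 × 4.91 = 47.0378 kJ
n = 1.78 / 122.12 = 0.01458 mol
q_rxn = −q_cal = -47.0378 kJ
ΔH = -47.0378 / 0.01458 = -3226 kJ/mol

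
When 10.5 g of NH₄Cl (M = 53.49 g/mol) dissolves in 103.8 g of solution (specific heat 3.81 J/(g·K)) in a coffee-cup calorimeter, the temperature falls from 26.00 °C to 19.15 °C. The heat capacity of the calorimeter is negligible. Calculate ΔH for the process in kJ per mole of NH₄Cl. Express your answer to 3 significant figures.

|ΔT| = |19.15 − 26.00| = 6.85 °C
|q_surr| = (103.8 × 3.81) × 6.85 = 395.478 × 6.85 = 2709 J
n(NH₄Cl) = 10.5 / 53.49 = 0.1963 mol
Temperature fell, so q_rxn = +|q_surr| = 2.709 kJ
ΔH = q_rxn / n = 13.80 kJ/mol

ΔH = 13.8 kJ/mol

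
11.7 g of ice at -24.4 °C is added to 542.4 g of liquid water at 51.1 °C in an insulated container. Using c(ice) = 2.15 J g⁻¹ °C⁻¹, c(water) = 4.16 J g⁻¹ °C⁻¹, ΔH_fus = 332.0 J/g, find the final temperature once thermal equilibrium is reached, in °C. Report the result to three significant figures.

Heat to bring ice to 0 °C and melt it: q₁ = 11.7×2.15×24.4 + 11.7×332.0 = 4498.2 J
Heat the water can supply cooling to 0 °C: 542.4×4.16×51.1 = 115301 J > q₁, so all ice melts.
Energy balance: 542.4×4.16×(51.1 − T) = 4498.2 + 11.7×4.16×(T − 0)
2256.384(51.1 − T) = 4498.2 + 48.672 T
115301 − 4498.2 = 2305.056 T
T = 110802.8 / 2305.056 = 48.07 °C

T_f = 48.1 °C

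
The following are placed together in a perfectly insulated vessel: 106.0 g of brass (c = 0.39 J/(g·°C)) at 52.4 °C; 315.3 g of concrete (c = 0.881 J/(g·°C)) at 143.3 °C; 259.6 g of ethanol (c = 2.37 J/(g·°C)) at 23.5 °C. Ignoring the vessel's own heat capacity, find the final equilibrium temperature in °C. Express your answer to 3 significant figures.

Σ mᵢcᵢ(T − Tᵢ) = 0  ⇒  T = Σ mᵢcᵢTᵢ / Σ mᵢcᵢ
Σ mᵢcᵢ = 106.0×0.39 + 315.3×0.881 + 259.6×2.37 = 934.3713
Σ mᵢcᵢTᵢ = 41.34×52.4 + 277.7793×143.3 + 615.252×23.5 = 56430
T = 56430 / 934.3713 = 60.39 °C

T_f = 60.4 °C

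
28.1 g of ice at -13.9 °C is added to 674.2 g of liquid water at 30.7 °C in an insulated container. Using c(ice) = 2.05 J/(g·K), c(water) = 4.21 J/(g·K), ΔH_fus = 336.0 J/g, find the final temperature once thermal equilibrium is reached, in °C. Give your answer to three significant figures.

T_f = 26.0 °C

Heat to bring ice to 0 °C and melt it: q₁ = 28.1×2.05×13.9 + 28.1×336.0 = 10242 J
Heat the water can supply cooling to 0 °C: 674.2×4.21×30.7 = 87138.3 J > q₁, so all ice melts.
Energy balance: 674.2×4.21×(30.7 − T) = 10242 + 28.1×4.21×(T − 0)
2838.382(30.7 − T) = 10242 + 118.301 T
87138.3 − 10242 = 2956.683 T
T = 76896.3 / 2956.683 = 26.01 °C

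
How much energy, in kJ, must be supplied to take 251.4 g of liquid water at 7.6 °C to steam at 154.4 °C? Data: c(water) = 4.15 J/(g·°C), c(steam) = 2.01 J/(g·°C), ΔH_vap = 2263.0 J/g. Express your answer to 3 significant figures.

q1 (heat water 7.6→100.0 °C): 251.4 × 4.15 × 92.4 = 96402 J
q2 (vaporize at 100 °C): 251.4 × 2263.0 = 568918 J
q3 (heat steam 100.0→154.4 °C): 251.4 × 2.01 × 54.4 = 27489 J
Total: 96402 + 568918 + 27489 = 692809 J = 693 kJ

q = 693 kJ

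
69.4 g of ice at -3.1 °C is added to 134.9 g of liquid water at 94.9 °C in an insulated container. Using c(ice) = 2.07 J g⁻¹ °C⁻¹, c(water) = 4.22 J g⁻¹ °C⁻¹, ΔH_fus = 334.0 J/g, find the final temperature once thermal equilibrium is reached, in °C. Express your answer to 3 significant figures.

T_f = 35.3 °C

Heat to bring ice to 0 °C and melt it: q₁ = 69.4×2.07×3.1 + 69.4×334.0 = 23625 J
Heat the water can supply cooling to 0 °C: 134.9×4.22×94.9 = 54024.5 J > q₁, so all ice melts.
Energy balance: 134.9×4.22×(94.9 − T) = 23625 + 69.4×4.22×(T − 0)
569.278(94.9 − T) = 23625 + 292.868 T
54024.5 − 23625 = 862.146 T
T = 30399.5 / 862.146 = 35.26 °C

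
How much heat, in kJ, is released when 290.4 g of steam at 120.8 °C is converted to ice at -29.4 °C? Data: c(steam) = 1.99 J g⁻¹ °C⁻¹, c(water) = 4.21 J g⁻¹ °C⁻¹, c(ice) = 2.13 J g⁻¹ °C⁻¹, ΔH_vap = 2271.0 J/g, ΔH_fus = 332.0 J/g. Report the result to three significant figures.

q1 (cool steam 120.8→100 °C): 290.4 × 1.99 × 20.8 = 12020 J
q2 (condense at 100 °C): 290.4 × 2271.0 = 659498 J
q3 (cool water 100→0 °C): 290.4 × 4.21 × 100.0 = 122258 J
q4 (freeze at 0 °C): 290.4 × 332.0 = 96413 J
q5 (cool ice 0→-29.4 °C): 290.4 × 2.13 × 29.4 = 18185 J
Total: 12020 + 659498 + 122258 + 96413 + 18185 = 908374 J = 908 kJ

q = 908 kJ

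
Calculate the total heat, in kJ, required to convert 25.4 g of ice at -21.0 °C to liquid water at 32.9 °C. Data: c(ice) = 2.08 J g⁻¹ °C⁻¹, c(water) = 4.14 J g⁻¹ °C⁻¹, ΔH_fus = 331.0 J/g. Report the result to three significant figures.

q = 13.0 kJ

q1 (heat ice -21.0→0.0 °C): 25.4 × 2.08 × 21.0 = 1109 J
q2 (melt at 0 °C): 25.4 × 331.0 = 8407 J
q3 (heat water 0.0→32.9 °C): 25.4 × 4.14 × 32.9 = 3460 J
Total: 1109 + 8407 + 3460 = 12976 J = 13.0 kJ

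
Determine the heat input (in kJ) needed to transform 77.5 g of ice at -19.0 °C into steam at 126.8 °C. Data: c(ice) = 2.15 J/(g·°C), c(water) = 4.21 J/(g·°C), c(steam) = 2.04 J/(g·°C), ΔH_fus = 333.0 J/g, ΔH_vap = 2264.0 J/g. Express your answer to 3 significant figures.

q1 (heat ice -19.0→0.0 °C): 77.5 × 2.15 × 19.0 = 3166 J
q2 (melt at 0 °C): 77.5 × 333.0 = 25808 J
q3 (heat water 0.0→100.0 °C): 77.5 × 4.21 × 100.0 = 32628 J
q4 (vaporize at 100 °C): 77.5 × 2264.0 = 175460 J
q5 (heat steam 100.0→126.8 °C): 77.5 × 2.04 × 26.8 = 4237 J
Total: 3166 + 25808 + 32628 + 175460 + 4237 = 241299 J = 241 kJ

q = 241 kJ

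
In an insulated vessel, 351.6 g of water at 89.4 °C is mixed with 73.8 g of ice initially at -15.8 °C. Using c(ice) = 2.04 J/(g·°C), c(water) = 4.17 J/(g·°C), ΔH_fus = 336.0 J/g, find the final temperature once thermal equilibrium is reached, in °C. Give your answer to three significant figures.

T_f = 58.6 °C

Heat to bring ice to 0 °C and melt it: q₁ = 73.8×2.04×15.8 + 73.8×336.0 = 27176 J
Heat the water can supply cooling to 0 °C: 351.6×4.17×89.4 = 131076 J > q₁, so all ice melts.
Energy balance: 351.6×4.17×(89.4 − T) = 27176 + 73.8×4.17×(T − 0)
1466.172(89.4 − T) = 27176 + 307.746 T
131076 − 27176 = 1773.918 T
T = 103900 / 1773.918 = 58.57 °C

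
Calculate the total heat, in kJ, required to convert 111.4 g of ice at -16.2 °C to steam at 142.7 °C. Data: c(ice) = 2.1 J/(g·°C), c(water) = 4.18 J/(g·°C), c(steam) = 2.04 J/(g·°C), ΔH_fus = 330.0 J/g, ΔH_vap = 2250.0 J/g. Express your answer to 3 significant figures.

q = 347 kJ

q1 (heat ice -16.2→0.0 °C): 111.4 × 2.1 × 16.2 = 3790 J
q2 (melt at 0 °C): 111.4 × 330.0 = 36762 J
q3 (heat water 0.0→100.0 °C): 111.4 × 4.18 × 100.0 = 46565 J
q4 (vaporize at 100 °C): 111.4 × 2250.0 = 250650 J
q5 (heat steam 100.0→142.7 °C): 111.4 × 2.04 × 42.7 = 9704 J
Total: 3790 + 36762 + 46565 + 250650 + 9704 = 347471 J = 347 kJ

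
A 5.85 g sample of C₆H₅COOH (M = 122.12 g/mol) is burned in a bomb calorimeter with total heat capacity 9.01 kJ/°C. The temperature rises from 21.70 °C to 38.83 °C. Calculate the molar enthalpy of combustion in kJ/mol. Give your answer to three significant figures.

ΔT = 38.83 − 21.70 = 17.13 °C
q_cal = C_cal × ΔT = 9.01 × 17.13 = 154.3413 kJ
n = 5.85 / 122.12 = 0.04790 mol
q_rxn = −q_cal = -154.3413 kJ
ΔH = -154.3413 / 0.04790 = -3222 kJ/mol

ΔH = -3220 kJ/mol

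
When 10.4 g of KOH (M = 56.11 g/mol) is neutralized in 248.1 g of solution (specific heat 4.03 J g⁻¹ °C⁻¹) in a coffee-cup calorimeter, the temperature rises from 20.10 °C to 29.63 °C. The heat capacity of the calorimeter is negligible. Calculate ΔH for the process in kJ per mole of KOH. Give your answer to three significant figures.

ΔH = -51.4 kJ/mol

|ΔT| = |29.63 − 20.10| = 9.53 °C
|q_surr| = (248.1 × 4.03) × 9.53 = 999.843 × 9.53 = 9529 J
n(KOH) = 10.4 / 56.11 = 0.1854 mol
Temperature rose, so q_rxn = −|q_surr| = -9.529 kJ
ΔH = q_rxn / n = -51.40 kJ/mol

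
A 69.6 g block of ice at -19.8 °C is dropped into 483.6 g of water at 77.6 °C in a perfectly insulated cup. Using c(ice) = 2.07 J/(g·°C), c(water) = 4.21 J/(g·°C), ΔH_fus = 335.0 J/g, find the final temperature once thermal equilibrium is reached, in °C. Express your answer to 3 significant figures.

Heat to bring ice to 0 °C and melt it: q₁ = 69.6×2.07×19.8 + 69.6×335.0 = 26169 J
Heat the water can supply cooling to 0 °C: 483.6×4.21×77.6 = 157990 J > q₁, so all ice melts.
Energy balance: 483.6×4.21×(77.6 − T) = 26169 + 69.6×4.21×(T − 0)
2035.956(77.6 − T) = 26169 + 293.016 T
157990 − 26169 = 2328.972 T
T = 131821 / 2328.972 = 56.60 °C

T_f = 56.6 °C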